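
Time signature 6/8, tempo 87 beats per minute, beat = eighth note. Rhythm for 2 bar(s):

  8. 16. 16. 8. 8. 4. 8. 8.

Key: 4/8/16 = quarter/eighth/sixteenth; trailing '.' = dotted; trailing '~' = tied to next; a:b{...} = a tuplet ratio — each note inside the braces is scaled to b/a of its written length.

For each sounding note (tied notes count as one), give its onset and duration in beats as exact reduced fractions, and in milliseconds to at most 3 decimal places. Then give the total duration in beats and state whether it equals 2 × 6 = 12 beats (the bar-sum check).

1) 0.0ms=0b +1034.483ms=3/2b
2) 1034.483ms=3/2b +517.241ms=3/4b
3) 1551.724ms=9/4b +517.241ms=3/4b
4) 2068.966ms=3b +1034.483ms=3/2b
5) 3103.448ms=9/2b +1034.483ms=3/2b
6) 4137.931ms=6b +2068.966ms=3b
7) 6206.897ms=9b +1034.483ms=3/2b
8) 7241.379ms=21/2b +1034.483ms=3/2b
Σ=12b of 12 (87bpm 6/8) — PASS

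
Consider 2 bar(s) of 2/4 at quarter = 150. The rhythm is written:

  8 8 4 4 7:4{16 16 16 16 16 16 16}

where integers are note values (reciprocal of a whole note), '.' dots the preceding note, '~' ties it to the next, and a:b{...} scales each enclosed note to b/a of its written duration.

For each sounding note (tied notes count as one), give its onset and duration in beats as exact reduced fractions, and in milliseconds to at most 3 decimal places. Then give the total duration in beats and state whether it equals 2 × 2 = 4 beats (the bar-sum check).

1) 0.0ms=0b +200.0ms=1/2b
2) 200.0ms=1/2b +200.0ms=1/2b
3) 400.0ms=1b +400.0ms=1b
4) 800.0ms=2b +400.0ms=1b
5) 1200.0ms=3b +57.143ms=1/7b
6) 1257.143ms=22/7b +57.143ms=1/7b
7) 1314.286ms=23/7b +57.143ms=1/7b
8) 1371.429ms=24/7b +57.143ms=1/7b
9) 1428.571ms=25/7b +57.143ms=1/7b
10) 1485.714ms=26/7b +57.143ms=1/7b
11) 1542.857ms=27/7b +57.143ms=1/7b
Σ=4b of 4 (150bpm 2/4) — PASS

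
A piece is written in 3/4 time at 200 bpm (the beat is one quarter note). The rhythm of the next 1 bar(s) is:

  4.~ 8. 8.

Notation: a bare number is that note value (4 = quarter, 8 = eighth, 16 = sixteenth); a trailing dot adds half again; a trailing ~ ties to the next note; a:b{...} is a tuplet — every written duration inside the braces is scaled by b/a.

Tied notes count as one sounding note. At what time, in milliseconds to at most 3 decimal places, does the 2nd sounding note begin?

1. 0.0ms @ 0 + 675.0ms (9/4)
2. 675.0ms @ 9/4 + 225.0ms (3/4)

note 2 onset = 9/4b = 675.0ms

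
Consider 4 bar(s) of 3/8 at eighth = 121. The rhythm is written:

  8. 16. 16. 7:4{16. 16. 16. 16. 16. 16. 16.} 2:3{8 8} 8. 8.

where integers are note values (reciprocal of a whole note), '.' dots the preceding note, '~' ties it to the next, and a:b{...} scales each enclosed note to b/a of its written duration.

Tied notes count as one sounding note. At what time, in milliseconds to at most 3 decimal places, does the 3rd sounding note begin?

1. 0.0ms @ 0 + 743.802ms (3/2)
2. 743.802ms @ 3/2 + 371.901ms (3/4)
3. 1115.702ms @ 9/4 + 371.901ms (3/4)
4. 1487.603ms @ 3 + 212.515ms (3/7)
5. 1700.118ms @ 24/7 + 212.515ms (3/7)
6. 1912.633ms @ 27/7 + 212.515ms (3/7)
7. 2125.148ms @ 30/7 + 212.515ms (3/7)
8. 2337.662ms @ 33/7 + 212.515ms (3/7)
9. 2550.177ms @ 36/7 + 212.515ms (3/7)
10. 2762.692ms @ 39/7 + 212.515ms (3/7)
11. 2975.207ms @ 6 + 743.802ms (3/2)
12. 3719.008ms @ 15/2 + 743.802ms (3/2)
13. 4462.81ms @ 9 + 743.802ms (3/2)
14. 5206.612ms @ 21/2 + 743.802ms (3/2)

note 3 onset = 9/4b = 1115.702ms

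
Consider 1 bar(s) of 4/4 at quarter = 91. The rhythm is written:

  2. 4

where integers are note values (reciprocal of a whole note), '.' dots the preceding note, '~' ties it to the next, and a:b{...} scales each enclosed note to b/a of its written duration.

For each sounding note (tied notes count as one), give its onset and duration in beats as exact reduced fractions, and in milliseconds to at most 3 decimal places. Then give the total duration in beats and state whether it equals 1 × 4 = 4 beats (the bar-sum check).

1) 0.0ms=0b +1978.022ms=3b
2) 1978.022ms=3b +659.341ms=1b
Σ=4b of 4 (91bpm 4/4) — PASS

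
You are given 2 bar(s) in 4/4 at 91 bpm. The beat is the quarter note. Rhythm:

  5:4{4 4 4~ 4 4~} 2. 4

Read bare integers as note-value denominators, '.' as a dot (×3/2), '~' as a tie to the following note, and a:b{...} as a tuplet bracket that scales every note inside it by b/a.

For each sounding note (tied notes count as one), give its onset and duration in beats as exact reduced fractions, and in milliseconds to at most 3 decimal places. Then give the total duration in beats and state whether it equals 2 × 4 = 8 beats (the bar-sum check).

1) 0.0ms=0b +527.473ms=4/5b
2) 527.473ms=4/5b +527.473ms=4/5b
3) 1054.945ms=8/5b +1054.945ms=8/5b
4) 2109.89ms=16/5b +2505.495ms=19/5b
5) 4615.385ms=7b +659.341ms=1b
Σ=8b of 8 (91bpm 4/4) — PASS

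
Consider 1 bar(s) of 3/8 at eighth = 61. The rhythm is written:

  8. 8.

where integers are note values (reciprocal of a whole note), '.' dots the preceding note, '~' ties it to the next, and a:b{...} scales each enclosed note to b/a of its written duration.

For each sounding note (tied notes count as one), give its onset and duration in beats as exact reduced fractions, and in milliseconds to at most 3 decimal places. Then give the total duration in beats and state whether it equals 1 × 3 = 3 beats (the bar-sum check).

1) 0.0ms=0b +1475.41ms=3/2b
2) 1475.41ms=3/2b +1475.41ms=3/2b
Σ=3b of 3 (61bpm 3/8) — PASS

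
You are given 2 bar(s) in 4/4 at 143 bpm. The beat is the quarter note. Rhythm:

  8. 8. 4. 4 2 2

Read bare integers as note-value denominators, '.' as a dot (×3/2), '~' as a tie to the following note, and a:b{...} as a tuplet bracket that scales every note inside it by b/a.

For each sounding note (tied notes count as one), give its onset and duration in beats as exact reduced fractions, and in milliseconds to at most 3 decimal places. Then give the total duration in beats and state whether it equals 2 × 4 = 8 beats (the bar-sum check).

1) 0.0ms=0b +314.685ms=3/4b
2) 314.685ms=3/4b +314.685ms=3/4b
3) 629.371ms=3/2b +629.371ms=3/2b
4) 1258.741ms=3b +419.58ms=1b
5) 1678.322ms=4b +839.161ms=2b
6) 2517.483ms=6b +839.161ms=2b
Σ=8b of 8 (143bpm 4/4) — PASS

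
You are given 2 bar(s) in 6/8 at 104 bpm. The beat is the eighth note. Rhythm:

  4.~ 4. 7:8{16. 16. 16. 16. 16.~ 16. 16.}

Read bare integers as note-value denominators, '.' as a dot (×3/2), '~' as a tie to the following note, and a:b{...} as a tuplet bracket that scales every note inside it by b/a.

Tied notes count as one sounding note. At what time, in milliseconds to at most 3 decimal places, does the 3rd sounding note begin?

1. 0.0ms @ 0 + 3461.538ms (6)
2. 3461.538ms @ 6 + 494.505ms (6/7)
3. 3956.044ms @ 48/7 + 494.505ms (6/7)
4. 4450.549ms @ 54/7 + 494.505ms (6/7)
5. 4945.055ms @ 60/7 + 494.505ms (6/7)
6. 5439.56ms @ 66/7 + 989.011ms (12/7)
7. 6428.571ms @ 78/7 + 494.505ms (6/7)

note 3 onset = 48/7b = 3956.044ms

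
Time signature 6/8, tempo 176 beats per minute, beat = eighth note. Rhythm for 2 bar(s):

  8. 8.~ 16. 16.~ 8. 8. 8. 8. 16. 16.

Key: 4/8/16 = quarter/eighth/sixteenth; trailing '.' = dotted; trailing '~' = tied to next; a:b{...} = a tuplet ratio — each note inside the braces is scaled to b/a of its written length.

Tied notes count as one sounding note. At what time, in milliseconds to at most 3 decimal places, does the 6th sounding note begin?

note 6 onset = 9b = 3068.182ms

1. 0.0ms @ 0 + 511.364ms (3/2)
2. 511.364ms @ 3/2 + 767.045ms (9/4)
3. 1278.409ms @ 15/4 + 767.045ms (9/4)
4. 2045.455ms @ 6 + 511.364ms (3/2)
5. 2556.818ms @ 15/2 + 511.364ms (3/2)
6. 3068.182ms @ 9 + 511.364ms (3/2)
7. 3579.545ms @ 21/2 + 255.682ms (3/4)
8. 3835.227ms @ 45/4 + 255.682ms (3/4)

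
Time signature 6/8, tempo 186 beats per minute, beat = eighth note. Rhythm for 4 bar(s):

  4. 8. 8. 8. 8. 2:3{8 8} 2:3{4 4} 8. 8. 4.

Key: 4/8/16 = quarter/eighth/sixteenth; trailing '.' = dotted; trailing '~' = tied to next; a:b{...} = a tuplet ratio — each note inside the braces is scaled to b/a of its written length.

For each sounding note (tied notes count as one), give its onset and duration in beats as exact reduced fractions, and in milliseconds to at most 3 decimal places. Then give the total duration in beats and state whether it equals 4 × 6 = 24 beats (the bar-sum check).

1) 0.0ms=0b +967.742ms=3b
2) 967.742ms=3b +483.871ms=3/2b
3) 1451.613ms=9/2b +483.871ms=3/2b
4) 1935.484ms=6b +483.871ms=3/2b
5) 2419.355ms=15/2b +483.871ms=3/2b
6) 2903.226ms=9b +483.871ms=3/2b
7) 3387.097ms=21/2b +483.871ms=3/2b
8) 3870.968ms=12b +967.742ms=3b
9) 4838.71ms=15b +967.742ms=3b
10) 5806.452ms=18b +483.871ms=3/2b
11) 6290.323ms=39/2b +483.871ms=3/2b
12) 6774.194ms=21b +967.742ms=3b
Σ=24b of 24 (186bpm 6/8) — PASS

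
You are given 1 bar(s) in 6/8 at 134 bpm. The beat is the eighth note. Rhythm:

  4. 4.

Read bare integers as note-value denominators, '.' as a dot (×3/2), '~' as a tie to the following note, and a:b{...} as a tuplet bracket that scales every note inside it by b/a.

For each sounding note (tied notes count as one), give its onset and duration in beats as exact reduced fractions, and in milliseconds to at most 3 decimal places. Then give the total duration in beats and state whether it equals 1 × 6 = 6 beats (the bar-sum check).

1) 0.0ms=0b +1343.284ms=3b
2) 1343.284ms=3b +1343.284ms=3b
Σ=6b of 6 (134bpm 6/8) — PASS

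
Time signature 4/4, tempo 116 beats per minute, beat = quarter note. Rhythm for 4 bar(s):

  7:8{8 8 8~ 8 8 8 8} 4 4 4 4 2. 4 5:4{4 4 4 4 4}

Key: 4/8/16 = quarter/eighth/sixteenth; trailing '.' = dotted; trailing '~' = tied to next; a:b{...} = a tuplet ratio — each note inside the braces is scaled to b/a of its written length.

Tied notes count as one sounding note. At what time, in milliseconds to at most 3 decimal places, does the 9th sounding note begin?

note 9 onset = 6b = 3103.448ms

1. 0.0ms @ 0 + 295.567ms (4/7)
2. 295.567ms @ 4/7 + 295.567ms (4/7)
3. 591.133ms @ 8/7 + 591.133ms (8/7)
4. 1182.266ms @ 16/7 + 295.567ms (4/7)
5. 1477.833ms @ 20/7 + 295.567ms (4/7)
6. 1773.399ms @ 24/7 + 295.567ms (4/7)
7. 2068.966ms @ 4 + 517.241ms (1)
8. 2586.207ms @ 5 + 517.241ms (1)
9. 3103.448ms @ 6 + 517.241ms (1)
10. 3620.69ms @ 7 + 517.241ms (1)
11. 4137.931ms @ 8 + 1551.724ms (3)
12. 5689.655ms @ 11 + 517.241ms (1)
13. 6206.897ms @ 12 + 413.793ms (4/5)
14. 6620.69ms @ 64/5 + 413.793ms (4/5)
15. 7034.483ms @ 68/5 + 413.793ms (4/5)
16. 7448.276ms @ 72/5 + 413.793ms (4/5)
17. 7862.069ms @ 76/5 + 413.793ms (4/5)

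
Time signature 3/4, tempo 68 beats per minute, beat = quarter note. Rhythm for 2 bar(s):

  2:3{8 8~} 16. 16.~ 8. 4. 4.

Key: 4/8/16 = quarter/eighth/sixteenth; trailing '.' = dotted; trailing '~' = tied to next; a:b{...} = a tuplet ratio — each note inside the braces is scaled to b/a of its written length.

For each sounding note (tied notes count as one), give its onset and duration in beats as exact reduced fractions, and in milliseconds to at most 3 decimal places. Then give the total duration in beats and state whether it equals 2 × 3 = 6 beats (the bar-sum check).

1) 0.0ms=0b +661.765ms=3/4b
2) 661.765ms=3/4b +992.647ms=9/8b
3) 1654.412ms=15/8b +992.647ms=9/8b
4) 2647.059ms=3b +1323.529ms=3/2b
5) 3970.588ms=9/2b +1323.529ms=3/2b
Σ=6b of 6 (68bpm 3/4) — PASS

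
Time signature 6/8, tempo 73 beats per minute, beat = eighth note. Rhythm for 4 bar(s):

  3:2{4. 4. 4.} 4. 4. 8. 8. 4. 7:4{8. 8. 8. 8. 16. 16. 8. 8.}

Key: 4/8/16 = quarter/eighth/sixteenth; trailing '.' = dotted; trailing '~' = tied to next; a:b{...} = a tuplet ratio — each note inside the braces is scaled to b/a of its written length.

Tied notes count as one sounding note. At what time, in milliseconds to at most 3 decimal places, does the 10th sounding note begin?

1. 0.0ms @ 0 + 1643.836ms (2)
2. 1643.836ms @ 2 + 1643.836ms (2)
3. 3287.671ms @ 4 + 1643.836ms (2)
4. 4931.507ms @ 6 + 2465.753ms (3)
5. 7397.26ms @ 9 + 2465.753ms (3)
6. 9863.014ms @ 12 + 1232.877ms (3/2)
7. 11095.89ms @ 27/2 + 1232.877ms (3/2)
8. 12328.767ms @ 15 + 2465.753ms (3)
9. 14794.521ms @ 18 + 704.501ms (6/7)
10. 15499.022ms @ 132/7 + 704.501ms (6/7)
11. 16203.523ms @ 138/7 + 704.501ms (6/7)
12. 16908.023ms @ 144/7 + 704.501ms (6/7)
13. 17612.524ms @ 150/7 + 352.25ms (3/7)
14. 17964.775ms @ 153/7 + 352.25ms (3/7)
15. 18317.025ms @ 156/7 + 704.501ms (6/7)
16. 19021.526ms @ 162/7 + 704.501ms (6/7)

note 10 onset = 132/7b = 15499.022ms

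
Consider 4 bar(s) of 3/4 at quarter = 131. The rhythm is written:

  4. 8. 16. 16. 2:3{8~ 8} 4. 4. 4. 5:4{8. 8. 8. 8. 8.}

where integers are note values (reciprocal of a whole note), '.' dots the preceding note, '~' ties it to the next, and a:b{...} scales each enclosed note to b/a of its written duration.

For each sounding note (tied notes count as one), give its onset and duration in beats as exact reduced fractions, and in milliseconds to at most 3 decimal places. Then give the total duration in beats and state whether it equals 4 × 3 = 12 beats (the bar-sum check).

1) 0.0ms=0b +687.023ms=3/2b
2) 687.023ms=3/2b +343.511ms=3/4b
3) 1030.534ms=9/4b +171.756ms=3/8b
4) 1202.29ms=21/8b +171.756ms=3/8b
5) 1374.046ms=3b +687.023ms=3/2b
6) 2061.069ms=9/2b +687.023ms=3/2b
7) 2748.092ms=6b +687.023ms=3/2b
8) 3435.115ms=15/2b +687.023ms=3/2b
9) 4122.137ms=9b +274.809ms=3/5b
10) 4396.947ms=48/5b +274.809ms=3/5b
11) 4671.756ms=51/5b +274.809ms=3/5b
12) 4946.565ms=54/5b +274.809ms=3/5b
13) 5221.374ms=57/5b +274.809ms=3/5b
Σ=12b of 12 (131bpm 3/4) — PASS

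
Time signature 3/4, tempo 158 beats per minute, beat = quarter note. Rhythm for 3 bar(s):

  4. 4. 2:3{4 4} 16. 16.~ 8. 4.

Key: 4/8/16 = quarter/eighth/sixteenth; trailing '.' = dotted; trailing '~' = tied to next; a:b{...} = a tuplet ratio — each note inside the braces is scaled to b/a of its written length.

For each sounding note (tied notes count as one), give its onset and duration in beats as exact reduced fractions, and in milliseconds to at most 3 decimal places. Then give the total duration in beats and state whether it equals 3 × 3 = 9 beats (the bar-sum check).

1) 0.0ms=0b +569.62ms=3/2b
2) 569.62ms=3/2b +569.62ms=3/2b
3) 1139.241ms=3b +569.62ms=3/2b
4) 1708.861ms=9/2b +569.62ms=3/2b
5) 2278.481ms=6b +142.405ms=3/8b
6) 2420.886ms=51/8b +427.215ms=9/8b
7) 2848.101ms=15/2b +569.62ms=3/2b
Σ=9b of 9 (158bpm 3/4) — PASS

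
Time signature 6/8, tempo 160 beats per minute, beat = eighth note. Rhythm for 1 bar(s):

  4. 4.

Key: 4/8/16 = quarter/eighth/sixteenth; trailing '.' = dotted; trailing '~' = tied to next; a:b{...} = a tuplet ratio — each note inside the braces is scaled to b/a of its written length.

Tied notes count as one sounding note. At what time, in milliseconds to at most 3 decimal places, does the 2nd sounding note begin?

1. 0.0ms @ 0 + 1125.0ms (3)
2. 1125.0ms @ 3 + 1125.0ms (3)

note 2 onset = 3b = 1125.0ms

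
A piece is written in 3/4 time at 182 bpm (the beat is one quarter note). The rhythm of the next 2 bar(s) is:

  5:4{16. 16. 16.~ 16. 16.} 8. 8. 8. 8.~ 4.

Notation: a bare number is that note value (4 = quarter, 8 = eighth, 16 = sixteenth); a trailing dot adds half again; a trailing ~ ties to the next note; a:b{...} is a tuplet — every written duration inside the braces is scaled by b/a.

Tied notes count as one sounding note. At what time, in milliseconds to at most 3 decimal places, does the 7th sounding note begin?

note 7 onset = 3b = 989.011ms

1. 0.0ms @ 0 + 98.901ms (3/10)
2. 98.901ms @ 3/10 + 98.901ms (3/10)
3. 197.802ms @ 3/5 + 197.802ms (3/5)
4. 395.604ms @ 6/5 + 98.901ms (3/10)
5. 494.505ms @ 3/2 + 247.253ms (3/4)
6. 741.758ms @ 9/4 + 247.253ms (3/4)
7. 989.011ms @ 3 + 247.253ms (3/4)
8. 1236.264ms @ 15/4 + 741.758ms (9/4)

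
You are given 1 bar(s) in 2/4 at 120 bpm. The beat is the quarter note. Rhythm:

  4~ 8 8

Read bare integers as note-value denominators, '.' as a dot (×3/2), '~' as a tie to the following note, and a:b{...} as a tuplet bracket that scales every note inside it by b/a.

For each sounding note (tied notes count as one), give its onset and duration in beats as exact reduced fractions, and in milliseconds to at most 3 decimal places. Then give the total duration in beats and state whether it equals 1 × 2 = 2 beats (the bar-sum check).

1) 0.0ms=0b +750.0ms=3/2b
2) 750.0ms=3/2b +250.0ms=1/2b
Σ=2b of 2 (120bpm 2/4) — PASS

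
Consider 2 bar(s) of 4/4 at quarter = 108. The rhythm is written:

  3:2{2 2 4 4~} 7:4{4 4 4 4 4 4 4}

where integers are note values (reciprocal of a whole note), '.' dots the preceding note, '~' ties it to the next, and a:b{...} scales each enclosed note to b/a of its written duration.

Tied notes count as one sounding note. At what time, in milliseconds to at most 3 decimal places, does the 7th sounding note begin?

note 7 onset = 40/7b = 3174.603ms

1. 0.0ms @ 0 + 740.741ms (4/3)
2. 740.741ms @ 4/3 + 740.741ms (4/3)
3. 1481.481ms @ 8/3 + 370.37ms (2/3)
4. 1851.852ms @ 10/3 + 687.831ms (26/21)
5. 2539.683ms @ 32/7 + 317.46ms (4/7)
6. 2857.143ms @ 36/7 + 317.46ms (4/7)
7. 3174.603ms @ 40/7 + 317.46ms (4/7)
8. 3492.063ms @ 44/7 + 317.46ms (4/7)
9. 3809.524ms @ 48/7 + 317.46ms (4/7)
10. 4126.984ms @ 52/7 + 317.46ms (4/7)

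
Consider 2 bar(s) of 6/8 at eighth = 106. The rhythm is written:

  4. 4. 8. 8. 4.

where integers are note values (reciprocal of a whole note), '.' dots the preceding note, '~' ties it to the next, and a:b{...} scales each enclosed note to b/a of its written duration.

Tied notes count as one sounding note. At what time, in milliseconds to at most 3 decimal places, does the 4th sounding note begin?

1. 0.0ms @ 0 + 1698.113ms (3)
2. 1698.113ms @ 3 + 1698.113ms (3)
3. 3396.226ms @ 6 + 849.057ms (3/2)
4. 4245.283ms @ 15/2 + 849.057ms (3/2)
5. 5094.34ms @ 9 + 1698.113ms (3)

note 4 onset = 15/2b = 4245.283ms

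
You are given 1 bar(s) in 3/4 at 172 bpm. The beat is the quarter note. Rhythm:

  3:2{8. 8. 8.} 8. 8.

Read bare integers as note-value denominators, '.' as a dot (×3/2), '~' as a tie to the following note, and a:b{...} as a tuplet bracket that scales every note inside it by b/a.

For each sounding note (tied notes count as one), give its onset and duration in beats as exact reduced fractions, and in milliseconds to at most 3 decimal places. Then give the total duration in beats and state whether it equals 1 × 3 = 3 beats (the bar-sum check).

1) 0.0ms=0b +174.419ms=1/2b
2) 174.419ms=1/2b +174.419ms=1/2b
3) 348.837ms=1b +174.419ms=1/2b
4) 523.256ms=3/2b +261.628ms=3/4b
5) 784.884ms=9/4b +261.628ms=3/4b
Σ=3b of 3 (172bpm 3/4) — PASS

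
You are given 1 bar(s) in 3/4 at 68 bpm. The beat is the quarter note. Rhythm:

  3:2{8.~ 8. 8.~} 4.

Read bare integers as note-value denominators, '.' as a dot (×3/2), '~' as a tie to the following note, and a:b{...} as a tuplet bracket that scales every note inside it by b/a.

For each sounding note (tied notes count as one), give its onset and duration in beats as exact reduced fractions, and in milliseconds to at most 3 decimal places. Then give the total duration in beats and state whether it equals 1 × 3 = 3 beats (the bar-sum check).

1) 0.0ms=0b +882.353ms=1b
2) 882.353ms=1b +1764.706ms=2b
Σ=3b of 3 (68bpm 3/4) — PASS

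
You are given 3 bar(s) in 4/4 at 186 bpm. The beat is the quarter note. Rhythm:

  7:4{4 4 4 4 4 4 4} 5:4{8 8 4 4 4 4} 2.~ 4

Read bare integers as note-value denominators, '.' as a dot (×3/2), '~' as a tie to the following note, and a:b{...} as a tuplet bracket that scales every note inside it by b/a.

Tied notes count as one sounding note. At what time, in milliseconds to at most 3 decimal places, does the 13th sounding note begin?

note 13 onset = 36/5b = 2322.581ms

1. 0.0ms @ 0 + 184.332ms (4/7)
2. 184.332ms @ 4/7 + 184.332ms (4/7)
3. 368.664ms @ 8/7 + 184.332ms (4/7)
4. 552.995ms @ 12/7 + 184.332ms (4/7)
5. 737.327ms @ 16/7 + 184.332ms (4/7)
6. 921.659ms @ 20/7 + 184.332ms (4/7)
7. 1105.991ms @ 24/7 + 184.332ms (4/7)
8. 1290.323ms @ 4 + 129.032ms (2/5)
9. 1419.355ms @ 22/5 + 129.032ms (2/5)
10. 1548.387ms @ 24/5 + 258.065ms (4/5)
11. 1806.452ms @ 28/5 + 258.065ms (4/5)
12. 2064.516ms @ 32/5 + 258.065ms (4/5)
13. 2322.581ms @ 36/5 + 258.065ms (4/5)
14. 2580.645ms @ 8 + 1290.323ms (4)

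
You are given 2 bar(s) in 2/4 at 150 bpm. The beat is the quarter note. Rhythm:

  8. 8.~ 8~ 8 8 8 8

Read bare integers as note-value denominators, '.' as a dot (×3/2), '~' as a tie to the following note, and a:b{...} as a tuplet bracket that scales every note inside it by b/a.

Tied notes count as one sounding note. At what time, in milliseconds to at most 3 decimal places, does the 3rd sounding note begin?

1. 0.0ms @ 0 + 300.0ms (3/4)
2. 300.0ms @ 3/4 + 700.0ms (7/4)
3. 1000.0ms @ 5/2 + 200.0ms (1/2)
4. 1200.0ms @ 3 + 200.0ms (1/2)
5. 1400.0ms @ 7/2 + 200.0ms (1/2)

note 3 onset = 5/2b = 1000.0ms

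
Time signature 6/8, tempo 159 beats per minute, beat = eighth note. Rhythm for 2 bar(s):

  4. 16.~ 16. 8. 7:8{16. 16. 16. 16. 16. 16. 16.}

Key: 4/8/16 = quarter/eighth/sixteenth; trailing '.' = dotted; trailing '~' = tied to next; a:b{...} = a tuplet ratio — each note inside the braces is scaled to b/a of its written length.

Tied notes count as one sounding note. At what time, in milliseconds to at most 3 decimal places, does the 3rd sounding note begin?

note 3 onset = 9/2b = 1698.113ms

1. 0.0ms @ 0 + 1132.075ms (3)
2. 1132.075ms @ 3 + 566.038ms (3/2)
3. 1698.113ms @ 9/2 + 566.038ms (3/2)
4. 2264.151ms @ 6 + 323.45ms (6/7)
5. 2587.601ms @ 48/7 + 323.45ms (6/7)
6. 2911.051ms @ 54/7 + 323.45ms (6/7)
7. 3234.501ms @ 60/7 + 323.45ms (6/7)
8. 3557.951ms @ 66/7 + 323.45ms (6/7)
9. 3881.402ms @ 72/7 + 323.45ms (6/7)
10. 4204.852ms @ 78/7 + 323.45ms (6/7)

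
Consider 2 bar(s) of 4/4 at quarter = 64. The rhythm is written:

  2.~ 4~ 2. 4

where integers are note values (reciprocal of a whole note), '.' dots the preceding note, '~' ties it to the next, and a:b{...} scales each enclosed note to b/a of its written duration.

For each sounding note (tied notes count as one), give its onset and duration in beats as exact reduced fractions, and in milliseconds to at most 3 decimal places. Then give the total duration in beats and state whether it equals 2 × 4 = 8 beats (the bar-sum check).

1) 0.0ms=0b +6562.5ms=7b
2) 6562.5ms=7b +937.5ms=1b
Σ=8b of 8 (64bpm 4/4) — PASS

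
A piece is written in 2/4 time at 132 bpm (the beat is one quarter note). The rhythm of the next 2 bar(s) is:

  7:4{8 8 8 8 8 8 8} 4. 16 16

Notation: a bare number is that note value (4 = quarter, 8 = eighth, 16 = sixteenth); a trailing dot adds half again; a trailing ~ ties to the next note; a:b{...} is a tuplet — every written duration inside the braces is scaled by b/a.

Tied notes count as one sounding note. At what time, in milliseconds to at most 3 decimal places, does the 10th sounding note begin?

1. 0.0ms @ 0 + 129.87ms (2/7)
2. 129.87ms @ 2/7 + 129.87ms (2/7)
3. 259.74ms @ 4/7 + 129.87ms (2/7)
4. 389.61ms @ 6/7 + 129.87ms (2/7)
5. 519.481ms @ 8/7 + 129.87ms (2/7)
6. 649.351ms @ 10/7 + 129.87ms (2/7)
7. 779.221ms @ 12/7 + 129.87ms (2/7)
8. 909.091ms @ 2 + 681.818ms (3/2)
9. 1590.909ms @ 7/2 + 113.636ms (1/4)
10. 1704.545ms @ 15/4 + 113.636ms (1/4)

note 10 onset = 15/4b = 1704.545ms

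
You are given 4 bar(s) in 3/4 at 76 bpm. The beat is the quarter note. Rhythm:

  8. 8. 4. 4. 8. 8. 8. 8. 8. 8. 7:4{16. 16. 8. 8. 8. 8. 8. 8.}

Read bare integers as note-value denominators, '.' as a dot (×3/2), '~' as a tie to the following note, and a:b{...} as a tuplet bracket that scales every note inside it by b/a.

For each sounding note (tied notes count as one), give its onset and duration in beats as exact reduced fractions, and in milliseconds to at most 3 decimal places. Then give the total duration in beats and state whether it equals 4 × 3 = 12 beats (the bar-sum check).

1) 0.0ms=0b +592.105ms=3/4b
2) 592.105ms=3/4b +592.105ms=3/4b
3) 1184.211ms=3/2b +1184.211ms=3/2b
4) 2368.421ms=3b +1184.211ms=3/2b
5) 3552.632ms=9/2b +592.105ms=3/4b
6) 4144.737ms=21/4b +592.105ms=3/4b
7) 4736.842ms=6b +592.105ms=3/4b
8) 5328.947ms=27/4b +592.105ms=3/4b
9) 5921.053ms=15/2b +592.105ms=3/4b
10) 6513.158ms=33/4b +592.105ms=3/4b
11) 7105.263ms=9b +169.173ms=3/14b
12) 7274.436ms=129/14b +169.173ms=3/14b
13) 7443.609ms=66/7b +338.346ms=3/7b
14) 7781.955ms=69/7b +338.346ms=3/7b
15) 8120.301ms=72/7b +338.346ms=3/7b
16) 8458.647ms=75/7b +338.346ms=3/7b
17) 8796.992ms=78/7b +338.346ms=3/7b
18) 9135.338ms=81/7b +338.346ms=3/7b
Σ=12b of 12 (76bpm 3/4) — PASS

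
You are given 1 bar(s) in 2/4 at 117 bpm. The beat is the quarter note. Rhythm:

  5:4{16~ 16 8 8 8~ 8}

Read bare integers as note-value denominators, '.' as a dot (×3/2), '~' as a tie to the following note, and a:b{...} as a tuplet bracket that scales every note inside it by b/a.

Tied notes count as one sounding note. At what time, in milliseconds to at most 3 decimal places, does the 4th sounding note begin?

1. 0.0ms @ 0 + 205.128ms (2/5)
2. 205.128ms @ 2/5 + 205.128ms (2/5)
3. 410.256ms @ 4/5 + 205.128ms (2/5)
4. 615.385ms @ 6/5 + 410.256ms (4/5)

note 4 onset = 6/5b = 615.385ms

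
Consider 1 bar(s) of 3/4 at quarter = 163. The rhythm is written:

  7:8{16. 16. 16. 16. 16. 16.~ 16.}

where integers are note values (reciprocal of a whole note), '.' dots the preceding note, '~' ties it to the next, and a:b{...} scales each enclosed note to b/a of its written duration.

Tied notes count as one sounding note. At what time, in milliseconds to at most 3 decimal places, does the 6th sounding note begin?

1. 0.0ms @ 0 + 157.756ms (3/7)
2. 157.756ms @ 3/7 + 157.756ms (3/7)
3. 315.513ms @ 6/7 + 157.756ms (3/7)
4. 473.269ms @ 9/7 + 157.756ms (3/7)
5. 631.025ms @ 12/7 + 157.756ms (3/7)
6. 788.782ms @ 15/7 + 315.513ms (6/7)

note 6 onset = 15/7b = 788.782ms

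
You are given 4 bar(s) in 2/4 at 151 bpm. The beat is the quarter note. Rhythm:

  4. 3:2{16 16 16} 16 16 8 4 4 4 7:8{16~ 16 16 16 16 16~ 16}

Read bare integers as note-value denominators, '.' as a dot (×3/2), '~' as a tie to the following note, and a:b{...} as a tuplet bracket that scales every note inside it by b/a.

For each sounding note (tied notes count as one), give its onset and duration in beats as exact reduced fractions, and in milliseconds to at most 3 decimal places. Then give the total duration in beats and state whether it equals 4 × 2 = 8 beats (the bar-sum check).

1) 0.0ms=0b +596.026ms=3/2b
2) 596.026ms=3/2b +66.225ms=1/6b
3) 662.252ms=5/3b +66.225ms=1/6b
4) 728.477ms=11/6b +66.225ms=1/6b
5) 794.702ms=2b +99.338ms=1/4b
6) 894.04ms=9/4b +99.338ms=1/4b
7) 993.377ms=5/2b +198.675ms=1/2b
8) 1192.053ms=3b +397.351ms=1b
9) 1589.404ms=4b +397.351ms=1b
10) 1986.755ms=5b +397.351ms=1b
11) 2384.106ms=6b +227.058ms=4/7b
12) 2611.164ms=46/7b +113.529ms=2/7b
13) 2724.693ms=48/7b +113.529ms=2/7b
14) 2838.221ms=50/7b +113.529ms=2/7b
15) 2951.75ms=52/7b +227.058ms=4/7b
Σ=8b of 8 (151bpm 2/4) — PASS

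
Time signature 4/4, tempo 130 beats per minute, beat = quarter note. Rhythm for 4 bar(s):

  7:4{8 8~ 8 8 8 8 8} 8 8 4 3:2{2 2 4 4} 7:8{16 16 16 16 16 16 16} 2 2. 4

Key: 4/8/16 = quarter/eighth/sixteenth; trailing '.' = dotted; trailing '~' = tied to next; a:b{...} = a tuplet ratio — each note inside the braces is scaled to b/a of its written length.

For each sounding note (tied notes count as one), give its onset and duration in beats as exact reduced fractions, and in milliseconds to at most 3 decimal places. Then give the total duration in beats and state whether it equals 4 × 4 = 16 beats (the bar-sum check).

1) 0.0ms=0b +131.868ms=2/7b
2) 131.868ms=2/7b +263.736ms=4/7b
3) 395.604ms=6/7b +131.868ms=2/7b
4) 527.473ms=8/7b +131.868ms=2/7b
5) 659.341ms=10/7b +131.868ms=2/7b
6) 791.209ms=12/7b +131.868ms=2/7b
7) 923.077ms=2b +230.769ms=1/2b
8) 1153.846ms=5/2b +230.769ms=1/2b
9) 1384.615ms=3b +461.538ms=1b
10) 1846.154ms=4b +615.385ms=4/3b
11) 2461.538ms=16/3b +615.385ms=4/3b
12) 3076.923ms=20/3b +307.692ms=2/3b
13) 3384.615ms=22/3b +307.692ms=2/3b
14) 3692.308ms=8b +131.868ms=2/7b
15) 3824.176ms=58/7b +131.868ms=2/7b
16) 3956.044ms=60/7b +131.868ms=2/7b
17) 4087.912ms=62/7b +131.868ms=2/7b
18) 4219.78ms=64/7b +131.868ms=2/7b
19) 4351.648ms=66/7b +131.868ms=2/7b
20) 4483.516ms=68/7b +131.868ms=2/7b
21) 4615.385ms=10b +923.077ms=2b
22) 5538.462ms=12b +1384.615ms=3b
23) 6923.077ms=15b +461.538ms=1b
Σ=16b of 16 (130bpm 4/4) — PASS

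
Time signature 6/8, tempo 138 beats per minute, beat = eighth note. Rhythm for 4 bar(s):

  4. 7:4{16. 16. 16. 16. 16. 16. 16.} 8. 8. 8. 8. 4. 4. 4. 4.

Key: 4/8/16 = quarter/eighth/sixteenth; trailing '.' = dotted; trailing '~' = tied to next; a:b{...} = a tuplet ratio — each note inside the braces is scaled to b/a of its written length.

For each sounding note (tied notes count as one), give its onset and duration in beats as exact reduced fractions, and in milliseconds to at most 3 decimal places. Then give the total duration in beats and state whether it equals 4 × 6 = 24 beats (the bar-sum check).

1) 0.0ms=0b +1304.348ms=3b
2) 1304.348ms=3b +186.335ms=3/7b
3) 1490.683ms=24/7b +186.335ms=3/7b
4) 1677.019ms=27/7b +186.335ms=3/7b
5) 1863.354ms=30/7b +186.335ms=3/7b
6) 2049.689ms=33/7b +186.335ms=3/7b
7) 2236.025ms=36/7b +186.335ms=3/7b
8) 2422.36ms=39/7b +186.335ms=3/7b
9) 2608.696ms=6b +652.174ms=3/2b
10) 3260.87ms=15/2b +652.174ms=3/2b
11) 3913.043ms=9b +652.174ms=3/2b
12) 4565.217ms=21/2b +652.174ms=3/2b
13) 5217.391ms=12b +1304.348ms=3b
14) 6521.739ms=15b +1304.348ms=3b
15) 7826.087ms=18b +1304.348ms=3b
16) 9130.435ms=21b +1304.348ms=3b
Σ=24b of 24 (138bpm 6/8) — PASS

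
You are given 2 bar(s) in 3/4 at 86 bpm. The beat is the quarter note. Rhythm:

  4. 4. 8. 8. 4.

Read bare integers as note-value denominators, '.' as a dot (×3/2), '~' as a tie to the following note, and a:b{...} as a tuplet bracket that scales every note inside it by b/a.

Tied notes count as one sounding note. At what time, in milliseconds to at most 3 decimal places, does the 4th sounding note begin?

note 4 onset = 15/4b = 2616.279ms

1. 0.0ms @ 0 + 1046.512ms (3/2)
2. 1046.512ms @ 3/2 + 1046.512ms (3/2)
3. 2093.023ms @ 3 + 523.256ms (3/4)
4. 2616.279ms @ 15/4 + 523.256ms (3/4)
5. 3139.535ms @ 9/2 + 1046.512ms (3/2)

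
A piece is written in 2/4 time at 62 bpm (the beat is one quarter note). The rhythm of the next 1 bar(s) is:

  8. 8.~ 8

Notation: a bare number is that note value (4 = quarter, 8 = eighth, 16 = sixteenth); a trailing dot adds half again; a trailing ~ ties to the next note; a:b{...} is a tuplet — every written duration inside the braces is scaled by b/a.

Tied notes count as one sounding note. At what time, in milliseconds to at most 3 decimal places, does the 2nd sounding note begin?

1. 0.0ms @ 0 + 725.806ms (3/4)
2. 725.806ms @ 3/4 + 1209.677ms (5/4)

note 2 onset = 3/4b = 725.806ms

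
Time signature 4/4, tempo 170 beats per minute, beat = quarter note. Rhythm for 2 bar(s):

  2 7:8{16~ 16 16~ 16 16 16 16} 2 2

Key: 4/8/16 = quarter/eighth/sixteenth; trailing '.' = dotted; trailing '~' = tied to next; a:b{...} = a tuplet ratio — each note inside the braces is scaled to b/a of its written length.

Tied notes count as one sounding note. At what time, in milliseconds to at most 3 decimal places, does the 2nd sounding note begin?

1. 0.0ms @ 0 + 705.882ms (2)
2. 705.882ms @ 2 + 201.681ms (4/7)
3. 907.563ms @ 18/7 + 201.681ms (4/7)
4. 1109.244ms @ 22/7 + 100.84ms (2/7)
5. 1210.084ms @ 24/7 + 100.84ms (2/7)
6. 1310.924ms @ 26/7 + 100.84ms (2/7)
7. 1411.765ms @ 4 + 705.882ms (2)
8. 2117.647ms @ 6 + 705.882ms (2)

note 2 onset = 2b = 705.882ms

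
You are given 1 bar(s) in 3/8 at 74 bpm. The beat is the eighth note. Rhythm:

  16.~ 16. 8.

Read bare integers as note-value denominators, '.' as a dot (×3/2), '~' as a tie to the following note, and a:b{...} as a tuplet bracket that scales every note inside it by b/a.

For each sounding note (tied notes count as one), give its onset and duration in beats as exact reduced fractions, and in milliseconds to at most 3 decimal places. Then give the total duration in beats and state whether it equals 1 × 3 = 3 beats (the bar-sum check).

1) 0.0ms=0b +1216.216ms=3/2b
2) 1216.216ms=3/2b +1216.216ms=3/2b
Σ=3b of 3 (74bpm 3/8) — PASS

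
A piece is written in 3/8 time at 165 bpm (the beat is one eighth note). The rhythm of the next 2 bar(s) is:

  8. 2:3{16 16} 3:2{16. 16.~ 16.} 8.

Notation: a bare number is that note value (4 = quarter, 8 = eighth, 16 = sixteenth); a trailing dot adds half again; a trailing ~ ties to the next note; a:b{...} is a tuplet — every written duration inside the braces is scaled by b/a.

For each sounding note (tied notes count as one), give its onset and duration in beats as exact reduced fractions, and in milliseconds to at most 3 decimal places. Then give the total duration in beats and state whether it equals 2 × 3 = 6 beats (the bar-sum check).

1) 0.0ms=0b +545.455ms=3/2b
2) 545.455ms=3/2b +272.727ms=3/4b
3) 818.182ms=9/4b +272.727ms=3/4b
4) 1090.909ms=3b +181.818ms=1/2b
5) 1272.727ms=7/2b +363.636ms=1b
6) 1636.364ms=9/2b +545.455ms=3/2b
Σ=6b of 6 (165bpm 3/8) — PASS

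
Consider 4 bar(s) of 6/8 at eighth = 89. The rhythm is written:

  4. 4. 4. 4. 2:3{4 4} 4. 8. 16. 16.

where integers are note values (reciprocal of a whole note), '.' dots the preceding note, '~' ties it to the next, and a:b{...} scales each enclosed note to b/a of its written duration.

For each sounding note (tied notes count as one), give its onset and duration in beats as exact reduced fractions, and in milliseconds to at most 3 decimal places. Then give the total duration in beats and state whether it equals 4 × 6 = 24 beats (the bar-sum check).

1) 0.0ms=0b +2022.472ms=3b
2) 2022.472ms=3b +2022.472ms=3b
3) 4044.944ms=6b +2022.472ms=3b
4) 6067.416ms=9b +2022.472ms=3b
5) 8089.888ms=12b +2022.472ms=3b
6) 10112.36ms=15b +2022.472ms=3b
7) 12134.831ms=18b +2022.472ms=3b
8) 14157.303ms=21b +1011.236ms=3/2b
9) 15168.539ms=45/2b +505.618ms=3/4b
10) 15674.157ms=93/4b +505.618ms=3/4b
Σ=24b of 24 (89bpm 6/8) — PASS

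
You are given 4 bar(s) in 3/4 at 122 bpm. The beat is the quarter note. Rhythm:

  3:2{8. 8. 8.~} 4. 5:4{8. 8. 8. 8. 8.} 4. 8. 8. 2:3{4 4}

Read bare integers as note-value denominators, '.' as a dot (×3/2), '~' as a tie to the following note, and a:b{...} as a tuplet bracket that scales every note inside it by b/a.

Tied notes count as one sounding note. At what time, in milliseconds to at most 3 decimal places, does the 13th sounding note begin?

1. 0.0ms @ 0 + 245.902ms (1/2)
2. 245.902ms @ 1/2 + 245.902ms (1/2)
3. 491.803ms @ 1 + 983.607ms (2)
4. 1475.41ms @ 3 + 295.082ms (3/5)
5. 1770.492ms @ 18/5 + 295.082ms (3/5)
6. 2065.574ms @ 21/5 + 295.082ms (3/5)
7. 2360.656ms @ 24/5 + 295.082ms (3/5)
8. 2655.738ms @ 27/5 + 295.082ms (3/5)
9. 2950.82ms @ 6 + 737.705ms (3/2)
10. 3688.525ms @ 15/2 + 368.852ms (3/4)
11. 4057.377ms @ 33/4 + 368.852ms (3/4)
12. 4426.23ms @ 9 + 737.705ms (3/2)
13. 5163.934ms @ 21/2 + 737.705ms (3/2)

note 13 onset = 21/2b = 5163.934ms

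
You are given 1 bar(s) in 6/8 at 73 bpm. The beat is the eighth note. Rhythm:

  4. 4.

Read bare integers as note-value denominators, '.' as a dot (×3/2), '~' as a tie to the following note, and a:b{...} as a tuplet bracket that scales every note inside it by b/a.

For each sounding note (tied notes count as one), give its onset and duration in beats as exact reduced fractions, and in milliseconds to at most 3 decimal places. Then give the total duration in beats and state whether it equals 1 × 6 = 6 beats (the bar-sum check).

1) 0.0ms=0b +2465.753ms=3b
2) 2465.753ms=3b +2465.753ms=3b
Σ=6b of 6 (73bpm 6/8) — PASS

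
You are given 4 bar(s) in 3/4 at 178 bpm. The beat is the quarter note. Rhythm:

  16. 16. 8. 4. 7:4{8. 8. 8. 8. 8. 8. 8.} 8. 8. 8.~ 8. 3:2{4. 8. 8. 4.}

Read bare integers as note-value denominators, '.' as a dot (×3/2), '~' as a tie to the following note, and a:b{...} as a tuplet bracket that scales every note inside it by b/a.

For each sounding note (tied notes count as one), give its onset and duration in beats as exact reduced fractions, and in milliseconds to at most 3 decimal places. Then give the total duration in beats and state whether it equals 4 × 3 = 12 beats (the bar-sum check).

1) 0.0ms=0b +126.404ms=3/8b
2) 126.404ms=3/8b +126.404ms=3/8b
3) 252.809ms=3/4b +252.809ms=3/4b
4) 505.618ms=3/2b +505.618ms=3/2b
5) 1011.236ms=3b +144.462ms=3/7b
6) 1155.698ms=24/7b +144.462ms=3/7b
7) 1300.161ms=27/7b +144.462ms=3/7b
8) 1444.623ms=30/7b +144.462ms=3/7b
9) 1589.085ms=33/7b +144.462ms=3/7b
10) 1733.547ms=36/7b +144.462ms=3/7b
11) 1878.01ms=39/7b +144.462ms=3/7b
12) 2022.472ms=6b +252.809ms=3/4b
13) 2275.281ms=27/4b +252.809ms=3/4b
14) 2528.09ms=15/2b +505.618ms=3/2b
15) 3033.708ms=9b +337.079ms=1b
16) 3370.787ms=10b +168.539ms=1/2b
17) 3539.326ms=21/2b +168.539ms=1/2b
18) 3707.865ms=11b +337.079ms=1b
Σ=12b of 12 (178bpm 3/4) — PASS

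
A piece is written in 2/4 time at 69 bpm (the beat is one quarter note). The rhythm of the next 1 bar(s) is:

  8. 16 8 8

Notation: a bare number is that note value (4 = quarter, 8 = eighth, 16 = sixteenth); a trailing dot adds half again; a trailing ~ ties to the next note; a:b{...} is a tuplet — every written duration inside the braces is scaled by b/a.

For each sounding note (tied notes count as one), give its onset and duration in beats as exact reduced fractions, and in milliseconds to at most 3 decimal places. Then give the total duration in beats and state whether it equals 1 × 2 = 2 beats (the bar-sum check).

1) 0.0ms=0b +652.174ms=3/4b
2) 652.174ms=3/4b +217.391ms=1/4b
3) 869.565ms=1b +434.783ms=1/2b
4) 1304.348ms=3/2b +434.783ms=1/2b
Σ=2b of 2 (69bpm 2/4) — PASS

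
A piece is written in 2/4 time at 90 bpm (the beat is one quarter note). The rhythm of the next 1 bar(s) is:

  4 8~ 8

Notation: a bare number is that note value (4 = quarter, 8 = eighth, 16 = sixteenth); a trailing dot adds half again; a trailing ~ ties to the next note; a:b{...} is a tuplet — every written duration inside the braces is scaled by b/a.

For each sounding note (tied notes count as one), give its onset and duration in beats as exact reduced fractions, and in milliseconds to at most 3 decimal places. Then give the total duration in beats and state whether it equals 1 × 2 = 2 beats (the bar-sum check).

1) 0.0ms=0b +666.667ms=1b
2) 666.667ms=1b +666.667ms=1b
Σ=2b of 2 (90bpm 2/4) — PASS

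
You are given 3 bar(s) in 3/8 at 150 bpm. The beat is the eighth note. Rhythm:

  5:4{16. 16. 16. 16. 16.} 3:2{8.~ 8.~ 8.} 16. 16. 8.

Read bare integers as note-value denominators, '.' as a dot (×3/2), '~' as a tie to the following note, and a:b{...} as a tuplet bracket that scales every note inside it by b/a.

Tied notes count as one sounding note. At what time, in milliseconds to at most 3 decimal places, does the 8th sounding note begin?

note 8 onset = 27/4b = 2700.0ms

1. 0.0ms @ 0 + 240.0ms (3/5)
2. 240.0ms @ 3/5 + 240.0ms (3/5)
3. 480.0ms @ 6/5 + 240.0ms (3/5)
4. 720.0ms @ 9/5 + 240.0ms (3/5)
5. 960.0ms @ 12/5 + 240.0ms (3/5)
6. 1200.0ms @ 3 + 1200.0ms (3)
7. 2400.0ms @ 6 + 300.0ms (3/4)
8. 2700.0ms @ 27/4 + 300.0ms (3/4)
9. 3000.0ms @ 15/2 + 600.0ms (3/2)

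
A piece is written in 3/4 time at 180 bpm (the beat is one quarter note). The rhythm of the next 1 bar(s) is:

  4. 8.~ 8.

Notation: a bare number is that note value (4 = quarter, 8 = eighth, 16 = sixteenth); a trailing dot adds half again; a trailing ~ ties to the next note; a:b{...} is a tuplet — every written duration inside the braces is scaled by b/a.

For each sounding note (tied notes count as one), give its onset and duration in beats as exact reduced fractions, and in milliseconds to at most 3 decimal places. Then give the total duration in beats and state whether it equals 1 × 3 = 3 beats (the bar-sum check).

1) 0.0ms=0b +500.0ms=3/2b
2) 500.0ms=3/2b +500.0ms=3/2b
Σ=3b of 3 (180bpm 3/4) — PASS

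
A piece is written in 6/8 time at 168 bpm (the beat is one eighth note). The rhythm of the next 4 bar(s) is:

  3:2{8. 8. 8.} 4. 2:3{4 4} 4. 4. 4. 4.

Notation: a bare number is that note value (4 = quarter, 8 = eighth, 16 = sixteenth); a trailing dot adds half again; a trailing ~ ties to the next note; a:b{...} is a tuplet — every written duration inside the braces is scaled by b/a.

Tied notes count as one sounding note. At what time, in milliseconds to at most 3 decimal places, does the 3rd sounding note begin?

note 3 onset = 2b = 714.286ms

1. 0.0ms @ 0 + 357.143ms (1)
2. 357.143ms @ 1 + 357.143ms (1)
3. 714.286ms @ 2 + 357.143ms (1)
4. 1071.429ms @ 3 + 1071.429ms (3)
5. 2142.857ms @ 6 + 1071.429ms (3)
6. 3214.286ms @ 9 + 1071.429ms (3)
7. 4285.714ms @ 12 + 1071.429ms (3)
8. 5357.143ms @ 15 + 1071.429ms (3)
9. 6428.571ms @ 18 + 1071.429ms (3)
10. 7500.0ms @ 21 + 1071.429ms (3)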